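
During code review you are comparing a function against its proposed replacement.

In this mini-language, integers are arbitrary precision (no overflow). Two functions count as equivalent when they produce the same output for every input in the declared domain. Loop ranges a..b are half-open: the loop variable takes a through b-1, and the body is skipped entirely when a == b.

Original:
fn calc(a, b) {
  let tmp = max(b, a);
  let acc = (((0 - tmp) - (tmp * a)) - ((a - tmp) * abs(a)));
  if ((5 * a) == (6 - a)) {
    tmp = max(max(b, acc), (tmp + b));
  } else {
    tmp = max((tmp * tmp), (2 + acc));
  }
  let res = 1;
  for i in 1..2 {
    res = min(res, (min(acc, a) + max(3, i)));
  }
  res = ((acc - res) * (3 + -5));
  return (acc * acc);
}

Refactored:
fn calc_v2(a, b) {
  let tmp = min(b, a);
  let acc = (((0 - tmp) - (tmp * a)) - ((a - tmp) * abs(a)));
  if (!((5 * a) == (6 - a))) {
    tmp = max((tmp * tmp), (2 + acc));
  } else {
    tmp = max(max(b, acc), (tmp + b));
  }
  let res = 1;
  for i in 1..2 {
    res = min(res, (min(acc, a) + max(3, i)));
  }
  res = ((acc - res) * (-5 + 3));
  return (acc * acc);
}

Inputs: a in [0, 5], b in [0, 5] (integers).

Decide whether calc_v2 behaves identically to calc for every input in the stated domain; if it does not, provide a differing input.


Run the pair on a=0, b=1.
calc: tmp=1, then acc=-1, then ((5 * a) == (6 - a)) is false, then tmp=1, then res=1, then (i=1), then res=1, then res=4, then returns 1
calc_v2: tmp=0, then acc=0, then (!((5 * a) == (6 - a))) is true, then tmp=2, then res=1, then (i=1), then res=1, then res=2, then returns 0
1 and 0 differ, so these are not the same function on this domain.
verdict: not equivalent; witness: a=0, b=1


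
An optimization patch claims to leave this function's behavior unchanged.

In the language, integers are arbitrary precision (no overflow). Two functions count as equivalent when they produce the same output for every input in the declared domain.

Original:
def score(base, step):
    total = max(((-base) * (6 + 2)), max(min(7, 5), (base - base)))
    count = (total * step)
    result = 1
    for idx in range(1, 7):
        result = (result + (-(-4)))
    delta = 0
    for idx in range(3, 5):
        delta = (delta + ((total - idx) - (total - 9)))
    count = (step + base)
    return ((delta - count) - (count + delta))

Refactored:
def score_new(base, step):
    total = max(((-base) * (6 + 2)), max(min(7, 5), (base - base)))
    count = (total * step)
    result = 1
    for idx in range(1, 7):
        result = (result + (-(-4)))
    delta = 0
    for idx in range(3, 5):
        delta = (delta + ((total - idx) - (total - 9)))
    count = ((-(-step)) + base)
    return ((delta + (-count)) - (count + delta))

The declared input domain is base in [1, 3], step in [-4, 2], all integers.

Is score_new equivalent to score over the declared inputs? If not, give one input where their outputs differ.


This is a faithful refactor — arithmetic usage differs, but the computed results match everywhere.
Spot check at base=1, step=-2 — score: total := 5 | count := -10 | result := 1 | iter idx=1: | result := 5 | iter idx=2: | result := 9 | iter idx=3: | result := 13 | iter idx=4: | result := 17 | iter idx=5: | result := 21 | iter idx=6: | result := 25 | delta := 0 | iter idx=3: | delta := 6 | iter idx=4: | delta := 11 | count := -1 | result 2. score_new: total := 5 | count := -10 | result := 1 | iter idx=1: | result := 5 | iter idx=2: | result := 9 | iter idx=3: | result := 13 | iter idx=4: | result := 17 | iter idx=5: | result := 21 | iter idx=6: | result := 25 | delta := 0 | iter idx=3: | delta := 6 | iter idx=4: | delta := 11 | count := -1 | result 2. Both give 2.
Across all 21 domain points the two functions coincide.
verdict: equivalent


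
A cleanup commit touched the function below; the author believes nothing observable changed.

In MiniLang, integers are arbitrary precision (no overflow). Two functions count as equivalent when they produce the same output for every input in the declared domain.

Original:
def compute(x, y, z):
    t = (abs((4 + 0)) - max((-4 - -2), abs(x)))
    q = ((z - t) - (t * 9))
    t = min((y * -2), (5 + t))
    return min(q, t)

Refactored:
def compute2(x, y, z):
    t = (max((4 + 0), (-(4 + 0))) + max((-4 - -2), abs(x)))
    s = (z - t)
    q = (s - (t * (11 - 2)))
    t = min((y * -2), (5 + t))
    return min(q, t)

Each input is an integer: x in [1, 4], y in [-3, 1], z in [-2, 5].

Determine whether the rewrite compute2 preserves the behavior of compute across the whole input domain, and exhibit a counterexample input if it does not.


Try x=1, y=-3, z=-2.
compute: t := 3 | q := -32 | t := 6 | result -32
compute2: t := 5 | s := -7 | q := -52 | t := 6 | result -52
-32 != -52, so the rewrite changes behavior.
verdict: not equivalent; witness: x=1, y=-3, z=-2


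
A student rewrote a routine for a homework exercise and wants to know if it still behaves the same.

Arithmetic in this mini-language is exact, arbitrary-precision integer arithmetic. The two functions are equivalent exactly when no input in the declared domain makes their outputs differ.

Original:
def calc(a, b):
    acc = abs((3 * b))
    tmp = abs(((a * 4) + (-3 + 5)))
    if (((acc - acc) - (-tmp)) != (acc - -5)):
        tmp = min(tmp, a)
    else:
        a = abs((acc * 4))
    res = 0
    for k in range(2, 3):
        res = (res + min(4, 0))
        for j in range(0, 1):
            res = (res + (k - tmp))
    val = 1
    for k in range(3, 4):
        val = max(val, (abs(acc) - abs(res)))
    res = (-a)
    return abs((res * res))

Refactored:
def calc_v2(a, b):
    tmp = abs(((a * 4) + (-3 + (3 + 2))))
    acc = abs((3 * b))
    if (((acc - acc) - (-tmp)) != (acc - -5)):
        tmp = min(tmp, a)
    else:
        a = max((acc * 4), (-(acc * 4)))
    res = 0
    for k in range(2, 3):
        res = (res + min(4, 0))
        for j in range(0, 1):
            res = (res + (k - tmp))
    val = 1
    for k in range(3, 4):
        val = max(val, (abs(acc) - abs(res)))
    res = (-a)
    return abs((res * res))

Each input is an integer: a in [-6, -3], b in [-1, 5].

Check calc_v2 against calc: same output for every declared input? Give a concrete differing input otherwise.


Side by side, the visible changes include: constant usage differs; also min/max/abs usage differs; also arithmetic usage differs.
One worked example (a=-4, b=1) — calc: acc = 3; tmp = 14; (((acc - acc) - (-tmp)) != (acc - -5)) -> true; tmp = -4; res = 0; [k=2]; res = 0; [j=0]; res = 6; val = 1; [k=3]; val = 1; res = 4; return 16; calc_v2: tmp = 14; acc = 3; (((acc - acc) - (-tmp)) != (acc - -5)) -> true; tmp = -4; res = 0; [k=2]; res = 0; [j=0]; res = 6; val = 1; [k=3]; val = 1; res = 4; return 16; agreement on 16.
An exhaustive pass over the 28 declared inputs shows identical outputs.
verdict: equivalent


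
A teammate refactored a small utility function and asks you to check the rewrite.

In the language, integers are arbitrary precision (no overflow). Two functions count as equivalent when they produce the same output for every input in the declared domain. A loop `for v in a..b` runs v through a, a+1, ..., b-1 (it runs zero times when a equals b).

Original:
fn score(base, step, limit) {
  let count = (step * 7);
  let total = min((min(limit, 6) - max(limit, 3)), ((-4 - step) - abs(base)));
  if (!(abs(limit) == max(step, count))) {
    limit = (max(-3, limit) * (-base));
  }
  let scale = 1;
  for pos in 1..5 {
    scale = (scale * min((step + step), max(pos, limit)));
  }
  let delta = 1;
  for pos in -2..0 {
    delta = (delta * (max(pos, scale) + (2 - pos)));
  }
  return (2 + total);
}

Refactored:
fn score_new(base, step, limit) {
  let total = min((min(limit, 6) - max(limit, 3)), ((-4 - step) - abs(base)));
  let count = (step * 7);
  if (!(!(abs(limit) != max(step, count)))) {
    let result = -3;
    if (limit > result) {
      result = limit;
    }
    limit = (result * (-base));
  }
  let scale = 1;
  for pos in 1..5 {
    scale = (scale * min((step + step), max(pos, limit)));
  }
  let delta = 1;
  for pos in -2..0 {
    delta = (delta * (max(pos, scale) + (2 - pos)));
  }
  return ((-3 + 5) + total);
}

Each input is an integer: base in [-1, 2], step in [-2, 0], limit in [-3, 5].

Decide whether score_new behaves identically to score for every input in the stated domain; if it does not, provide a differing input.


Equivalent — the differences include constant usage differs; arithmetic usage differs; statement counts differ; boolean connective usage differs; local variable names differ; comparison usage differs; branching structure differs; min/max/abs usage differs, yet no declared input distinguishes the two.
One worked example (base=0, step=0, limit=3) — score: count = 0; total = -4; (!(abs(limit) == max(step, count))) -> true; limit = 0; scale = 1; [pos=1]; scale = 0; [pos=2]; scale = 0; [pos=3]; scale = 0; [pos=4]; scale = 0; delta = 1; [pos=-2]; delta = 4; [pos=-1]; delta = 12; return -2; score_new: total = -4; count = 0; (!(!(abs(limit) != max(step, count)))) -> true; result = -3; (limit > result) -> true; result = 3; limit = 0; scale = 1; [pos=1]; scale = 0; [pos=2]; scale = 0; [pos=3]; scale = 0; [pos=4]; scale = 0; delta = 1; [pos=-2]; delta = 4; [pos=-1]; delta = 12; return -2; agreement on -2.
An exhaustive pass over the 108 declared inputs shows identical outputs.
verdict: equivalent


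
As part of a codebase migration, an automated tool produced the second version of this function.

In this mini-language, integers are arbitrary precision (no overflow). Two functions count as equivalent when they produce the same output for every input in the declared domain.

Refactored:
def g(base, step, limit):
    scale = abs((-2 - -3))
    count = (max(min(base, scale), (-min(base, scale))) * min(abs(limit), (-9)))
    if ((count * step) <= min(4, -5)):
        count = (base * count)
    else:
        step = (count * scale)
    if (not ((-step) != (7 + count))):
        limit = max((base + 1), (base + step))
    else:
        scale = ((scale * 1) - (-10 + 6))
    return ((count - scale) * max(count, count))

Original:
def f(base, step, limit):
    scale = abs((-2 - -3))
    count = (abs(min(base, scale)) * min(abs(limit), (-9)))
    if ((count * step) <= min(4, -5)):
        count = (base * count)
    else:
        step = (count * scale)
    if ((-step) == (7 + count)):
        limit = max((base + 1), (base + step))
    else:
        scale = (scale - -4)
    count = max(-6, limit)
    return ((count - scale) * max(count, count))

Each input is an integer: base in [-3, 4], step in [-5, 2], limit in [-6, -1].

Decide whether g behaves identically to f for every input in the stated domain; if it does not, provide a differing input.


Input base=-3, step=-5, limit=-6: 66 from f versus 864 from g.
verdict: not equivalent; witness: base=-3, step=-5, limit=-6


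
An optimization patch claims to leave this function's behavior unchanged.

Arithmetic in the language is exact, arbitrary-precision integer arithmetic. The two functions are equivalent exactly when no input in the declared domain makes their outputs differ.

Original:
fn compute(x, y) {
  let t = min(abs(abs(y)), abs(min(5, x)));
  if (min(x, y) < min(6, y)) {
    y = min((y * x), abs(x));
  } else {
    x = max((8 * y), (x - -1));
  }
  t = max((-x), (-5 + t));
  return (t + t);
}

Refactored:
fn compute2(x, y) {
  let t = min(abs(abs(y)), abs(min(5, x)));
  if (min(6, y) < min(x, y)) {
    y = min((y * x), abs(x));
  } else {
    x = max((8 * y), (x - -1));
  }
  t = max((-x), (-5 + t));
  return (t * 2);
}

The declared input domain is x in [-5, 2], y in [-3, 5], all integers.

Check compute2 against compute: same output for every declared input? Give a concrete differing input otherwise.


The rewrite breaks on x=-5, y=-3, where the results are 10 and 8.
compute: t=3, then (min(x, y) < min(6, y)) is true, then y=5, then t=5, then returns 10
compute2: t=3, then (min(6, y) < min(x, y)) is false, then x=-4, then t=4, then returns 8
verdict: not equivalent; witness: x=-5, y=-3


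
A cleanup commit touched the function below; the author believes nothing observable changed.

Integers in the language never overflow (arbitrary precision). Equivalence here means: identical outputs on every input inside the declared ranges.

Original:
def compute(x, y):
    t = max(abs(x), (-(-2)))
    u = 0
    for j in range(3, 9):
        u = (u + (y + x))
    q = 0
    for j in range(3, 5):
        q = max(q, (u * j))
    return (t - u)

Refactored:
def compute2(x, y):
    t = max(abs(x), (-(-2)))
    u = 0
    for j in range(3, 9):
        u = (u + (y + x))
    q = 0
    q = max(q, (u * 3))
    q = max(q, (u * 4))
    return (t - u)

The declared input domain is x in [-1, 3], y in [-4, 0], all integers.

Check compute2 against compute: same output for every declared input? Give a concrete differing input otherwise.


This is a faithful refactor — arithmetic usage differs; constant usage differs; loop structure differs; min/max/abs usage differs, but the computed results match everywhere.
As a probe, take x=2, y=-1: compute runs t=2, then u=0, then (j=3), then u=1, then (j=4), then u=2, then (j=5), then u=3, then (j=6), then u=4, then (j=7), then u=5, then (j=8), then u=6, then q=0, then (j=3), then q=18, then (j=4), then q=24, then returns -4; compute2 runs t=2, then u=0, then (j=3), then u=1, then (j=4), then u=2, then (j=5), then u=3, then (j=6), then u=4, then (j=7), then u=5, then (j=8), then u=6, then q=0, then q=18, then q=24, then returns -4; both end at -4.
Checked all 25 inputs in the declared domain: the outputs agree on every one.
verdict: equivalent


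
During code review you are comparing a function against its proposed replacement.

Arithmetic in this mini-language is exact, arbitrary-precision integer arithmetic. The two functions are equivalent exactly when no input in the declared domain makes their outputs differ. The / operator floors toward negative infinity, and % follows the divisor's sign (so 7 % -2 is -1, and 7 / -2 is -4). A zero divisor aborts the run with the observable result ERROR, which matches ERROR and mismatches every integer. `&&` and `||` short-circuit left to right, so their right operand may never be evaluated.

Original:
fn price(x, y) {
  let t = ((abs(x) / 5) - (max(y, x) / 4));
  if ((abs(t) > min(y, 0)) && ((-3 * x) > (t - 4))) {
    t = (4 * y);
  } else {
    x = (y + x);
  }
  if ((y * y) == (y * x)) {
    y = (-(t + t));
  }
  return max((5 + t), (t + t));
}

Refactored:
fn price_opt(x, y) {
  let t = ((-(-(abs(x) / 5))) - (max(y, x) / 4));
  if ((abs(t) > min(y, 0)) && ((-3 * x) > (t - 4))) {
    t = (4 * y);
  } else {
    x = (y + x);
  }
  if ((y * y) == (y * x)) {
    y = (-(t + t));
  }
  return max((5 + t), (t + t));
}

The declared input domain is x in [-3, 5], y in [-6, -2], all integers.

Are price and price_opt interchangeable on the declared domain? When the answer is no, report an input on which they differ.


Equivalent — the differences include same computation, different form, yet no declared input distinguishes the two.
Spot check at x=3, y=-4 — price: t becomes 0; next ((abs(t) > min(y, 0)) && ((-3 * x) > (t - 4))) evaluates to false; next x becomes -1; next ((y * y) == (y * x)) evaluates to false; next final value 5. price_opt: t becomes 0; next ((abs(t) > min(y, 0)) && ((-3 * x) > (t - 4))) evaluates to false; next x becomes -1; next ((y * y) == (y * x)) evaluates to false; next final value 5. Both give 5.
Checked all 45 inputs in the declared domain: the outputs agree on every one.
verdict: equivalent


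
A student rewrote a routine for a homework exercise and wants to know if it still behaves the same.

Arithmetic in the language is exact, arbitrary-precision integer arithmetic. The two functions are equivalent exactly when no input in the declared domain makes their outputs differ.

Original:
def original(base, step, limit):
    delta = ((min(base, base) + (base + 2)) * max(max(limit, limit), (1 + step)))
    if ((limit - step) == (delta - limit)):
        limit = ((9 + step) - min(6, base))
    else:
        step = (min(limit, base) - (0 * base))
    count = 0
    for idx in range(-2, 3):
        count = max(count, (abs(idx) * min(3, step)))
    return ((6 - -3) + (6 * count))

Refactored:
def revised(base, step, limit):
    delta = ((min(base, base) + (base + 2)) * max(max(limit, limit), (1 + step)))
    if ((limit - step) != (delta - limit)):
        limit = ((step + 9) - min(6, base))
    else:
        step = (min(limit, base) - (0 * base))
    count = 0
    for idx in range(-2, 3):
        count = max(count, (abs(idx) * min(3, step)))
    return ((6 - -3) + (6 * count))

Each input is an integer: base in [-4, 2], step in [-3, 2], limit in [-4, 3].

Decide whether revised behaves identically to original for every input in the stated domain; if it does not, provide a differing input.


The rewrite breaks on base=-4, step=1, limit=-4, where the results are 9 and 21.
original: delta := -12 | ((limit - step) == (delta - limit)): false | step := -4 | count := 0 | iter idx=-2: | count := 0 | iter idx=-1: | count := 0 | iter idx=0: | count := 0 | iter idx=1: | count := 0 | iter idx=2: | count := 0 | result 9
revised: delta := -12 | ((limit - step) != (delta - limit)): true | limit := 14 | count := 0 | iter idx=-2: | count := 2 | iter idx=-1: | count := 2 | iter idx=0: | count := 2 | iter idx=1: | count := 2 | iter idx=2: | count := 2 | result 21
verdict: not equivalent; witness: base=-4, step=1, limit=-4


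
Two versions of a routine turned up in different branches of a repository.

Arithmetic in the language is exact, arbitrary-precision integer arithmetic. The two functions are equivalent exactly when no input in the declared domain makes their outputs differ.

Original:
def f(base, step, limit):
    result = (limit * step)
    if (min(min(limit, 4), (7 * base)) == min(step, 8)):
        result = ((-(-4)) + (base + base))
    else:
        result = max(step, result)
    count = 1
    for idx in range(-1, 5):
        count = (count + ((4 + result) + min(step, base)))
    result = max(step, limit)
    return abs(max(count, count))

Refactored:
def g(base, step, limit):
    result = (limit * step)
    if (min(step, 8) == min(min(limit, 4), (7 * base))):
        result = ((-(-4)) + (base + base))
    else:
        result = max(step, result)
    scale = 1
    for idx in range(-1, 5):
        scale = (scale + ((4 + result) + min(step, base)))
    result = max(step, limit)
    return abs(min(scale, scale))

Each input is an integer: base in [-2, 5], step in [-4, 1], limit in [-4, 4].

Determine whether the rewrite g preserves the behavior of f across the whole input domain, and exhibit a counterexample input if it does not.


Equivalent. The suspicious-looking change has no observable effect anywhere in the declared ranges.
Across all 432 domain points the two functions coincide.
As a probe, take base=4, step=-3, limit=-4: f runs result=12, then (min(min(limit, 4), (7 * base)) == min(step, 8)) is false, then result=12, then count=1, then (idx=-1), then count=14, then (idx=0), then count=27, then (idx=1), then count=40, then (idx=2), then count=53, then (idx=3), then count=66, then (idx=4), then count=79, then result=-3, then returns 79; g runs result=12, then (min(step, 8) == min(min(limit, 4), (7 * base))) is false, then result=12, then scale=1, then (idx=-1), then scale=14, then (idx=0), then scale=27, then (idx=1), then scale=40, then (idx=2), then scale=53, then (idx=3), then scale=66, then (idx=4), then scale=79, then result=-3, then returns 79; both end at 79.
verdict: equivalent


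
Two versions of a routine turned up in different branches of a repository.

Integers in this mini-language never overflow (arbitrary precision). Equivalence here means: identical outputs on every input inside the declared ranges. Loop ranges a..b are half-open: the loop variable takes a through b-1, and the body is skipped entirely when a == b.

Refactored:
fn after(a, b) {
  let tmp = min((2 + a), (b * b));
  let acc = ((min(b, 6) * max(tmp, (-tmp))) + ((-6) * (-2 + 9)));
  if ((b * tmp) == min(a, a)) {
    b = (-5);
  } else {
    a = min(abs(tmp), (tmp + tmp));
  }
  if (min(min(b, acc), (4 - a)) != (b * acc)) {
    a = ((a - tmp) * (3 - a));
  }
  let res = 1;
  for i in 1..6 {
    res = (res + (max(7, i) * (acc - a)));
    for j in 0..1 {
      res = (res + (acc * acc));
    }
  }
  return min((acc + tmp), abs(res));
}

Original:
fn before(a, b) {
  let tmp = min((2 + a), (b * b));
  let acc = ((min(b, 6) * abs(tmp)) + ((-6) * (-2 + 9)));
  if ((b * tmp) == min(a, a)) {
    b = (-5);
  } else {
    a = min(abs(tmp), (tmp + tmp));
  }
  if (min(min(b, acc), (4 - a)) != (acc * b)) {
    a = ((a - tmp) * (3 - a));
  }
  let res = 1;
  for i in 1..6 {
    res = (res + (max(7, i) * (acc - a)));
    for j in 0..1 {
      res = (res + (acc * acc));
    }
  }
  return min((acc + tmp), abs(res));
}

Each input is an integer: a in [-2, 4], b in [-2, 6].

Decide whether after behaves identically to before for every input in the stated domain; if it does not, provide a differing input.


Reading the diff, among the changes: min/max/abs usage differs.
One worked example (a=0, b=5) — before: tmp=2, then acc=-32, then ((b * tmp) == min(a, a)) is false, then a=2, then (min(min(b, acc), (4 - a)) != (acc * b)) is true, then a=0, then res=1, then (i=1), then res=-223, then (j=0), then res=801, then (i=2), then res=577, then (j=0), then res=1601, then (i=3), then res=1377, then (j=0), then res=2401, then (i=4), then res=2177, then (j=0), then res=3201, then (i=5), then res=2977, then (j=0), then res=4001, then returns -30; after: tmp=2, then acc=-32, then ((b * tmp) == min(a, a)) is false, then a=2, then (min(min(b, acc), (4 - a)) != (b * acc)) is true, then a=0, then res=1, then (i=1), then res=-223, then (j=0), then res=801, then (i=2), then res=577, then (j=0), then res=1601, then (i=3), then res=1377, then (j=0), then res=2401, then (i=4), then res=2177, then (j=0), then res=3201, then (i=5), then res=2977, then (j=0), then res=4001, then returns -30; agreement on -30.
Across all 63 domain points the two functions coincide.
verdict: equivalent


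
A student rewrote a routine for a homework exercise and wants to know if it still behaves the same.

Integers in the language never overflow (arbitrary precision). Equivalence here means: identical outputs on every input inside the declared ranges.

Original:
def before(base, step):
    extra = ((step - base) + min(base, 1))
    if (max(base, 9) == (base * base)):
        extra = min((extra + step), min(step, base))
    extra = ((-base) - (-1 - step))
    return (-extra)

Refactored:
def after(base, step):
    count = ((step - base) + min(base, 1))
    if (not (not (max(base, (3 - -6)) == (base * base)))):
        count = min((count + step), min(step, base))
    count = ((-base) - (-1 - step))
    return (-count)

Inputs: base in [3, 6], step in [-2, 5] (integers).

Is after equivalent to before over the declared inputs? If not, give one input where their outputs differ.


This is a faithful refactor — arithmetic usage differs, and local variable names differ, and boolean connective usage differs, and constant usage differs, but the computed results match everywhere.
As a probe, take base=4, step=3: before runs extra := 0 | (max(base, 9) == (base * base)): false | extra := 0 | result 0; after runs count := 0 | (not (not (max(base, (3 - -6)) == (base * base)))): false | count := 0 | result 0; both end at 0.
Across all 32 domain points the two functions coincide.
verdict: equivalent


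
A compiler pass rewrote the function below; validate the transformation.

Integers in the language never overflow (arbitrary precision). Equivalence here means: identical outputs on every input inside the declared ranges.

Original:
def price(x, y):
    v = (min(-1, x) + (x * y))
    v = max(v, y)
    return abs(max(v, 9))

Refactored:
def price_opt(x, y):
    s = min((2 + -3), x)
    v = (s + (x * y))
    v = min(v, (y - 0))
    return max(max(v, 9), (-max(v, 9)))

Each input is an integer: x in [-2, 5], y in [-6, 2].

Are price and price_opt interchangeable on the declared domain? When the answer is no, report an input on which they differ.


Take x=-2, y=-6.
price: v=10, then v=10, then returns 10
price_opt: s=-2, then v=10, then v=-6, then returns 9
10 vs 9 — the two versions disagree here.
verdict: not equivalent; witness: x=-2, y=-6


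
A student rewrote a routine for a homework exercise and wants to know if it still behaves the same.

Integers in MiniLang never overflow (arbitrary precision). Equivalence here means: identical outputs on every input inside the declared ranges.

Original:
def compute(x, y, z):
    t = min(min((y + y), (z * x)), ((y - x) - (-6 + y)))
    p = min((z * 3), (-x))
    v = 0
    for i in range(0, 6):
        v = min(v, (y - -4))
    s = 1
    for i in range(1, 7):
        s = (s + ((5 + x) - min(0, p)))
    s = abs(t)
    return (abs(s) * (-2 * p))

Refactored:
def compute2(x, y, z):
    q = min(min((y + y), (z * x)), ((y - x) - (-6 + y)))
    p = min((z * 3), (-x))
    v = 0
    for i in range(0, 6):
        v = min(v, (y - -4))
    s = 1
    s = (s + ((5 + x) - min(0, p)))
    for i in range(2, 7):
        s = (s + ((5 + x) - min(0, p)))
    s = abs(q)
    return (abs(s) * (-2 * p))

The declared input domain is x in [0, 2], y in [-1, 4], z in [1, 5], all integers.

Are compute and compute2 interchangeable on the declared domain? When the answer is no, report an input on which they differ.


Differences: min/max/abs usage differs, local variable names differ, arithmetic usage differs, constant usage differs, statement counts differ, loop structure differs — yet all 90 inputs agree.
verdict: equivalent


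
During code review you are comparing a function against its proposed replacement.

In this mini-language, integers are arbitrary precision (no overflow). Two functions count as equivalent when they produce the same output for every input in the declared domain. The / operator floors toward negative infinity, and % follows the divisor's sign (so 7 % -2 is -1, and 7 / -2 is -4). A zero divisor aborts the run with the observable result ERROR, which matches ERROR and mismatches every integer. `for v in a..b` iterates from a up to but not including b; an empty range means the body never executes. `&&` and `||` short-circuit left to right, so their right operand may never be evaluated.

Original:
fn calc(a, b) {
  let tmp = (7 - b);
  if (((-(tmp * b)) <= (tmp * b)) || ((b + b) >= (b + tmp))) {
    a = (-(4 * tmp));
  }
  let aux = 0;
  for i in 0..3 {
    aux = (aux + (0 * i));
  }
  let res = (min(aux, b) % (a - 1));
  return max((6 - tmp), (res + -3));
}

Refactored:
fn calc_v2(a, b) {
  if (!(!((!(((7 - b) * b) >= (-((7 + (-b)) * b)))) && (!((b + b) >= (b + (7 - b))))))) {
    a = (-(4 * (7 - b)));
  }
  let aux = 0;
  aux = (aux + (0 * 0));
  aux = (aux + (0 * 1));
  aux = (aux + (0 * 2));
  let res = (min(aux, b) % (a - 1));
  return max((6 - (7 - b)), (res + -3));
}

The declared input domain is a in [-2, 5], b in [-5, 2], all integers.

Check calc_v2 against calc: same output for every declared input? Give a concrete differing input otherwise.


Run the pair on a=-2, b=-5.
calc: tmp becomes 12; next (((-(tmp * b)) <= (tmp * b)) || ((b + b) >= (b + tmp))) evaluates to false; next aux becomes 0; next at i=0:; next aux becomes 0; next at i=1:; next aux becomes 0; next at i=2:; next aux becomes 0; next res becomes -2; next final value -5
calc_v2: (!(!((!(((7 - b) * b) >= (-((7 + (-b)) * b)))) && (!((b + b) >= (b + (7 - b))))))) evaluates to true; next a becomes -48; next aux becomes 0; next aux becomes 0; next aux becomes 0; next aux becomes 0; next res becomes -5; next final value -6
-5 vs -6 — the two versions disagree here.
verdict: not equivalent; witness: a=-2, b=-5


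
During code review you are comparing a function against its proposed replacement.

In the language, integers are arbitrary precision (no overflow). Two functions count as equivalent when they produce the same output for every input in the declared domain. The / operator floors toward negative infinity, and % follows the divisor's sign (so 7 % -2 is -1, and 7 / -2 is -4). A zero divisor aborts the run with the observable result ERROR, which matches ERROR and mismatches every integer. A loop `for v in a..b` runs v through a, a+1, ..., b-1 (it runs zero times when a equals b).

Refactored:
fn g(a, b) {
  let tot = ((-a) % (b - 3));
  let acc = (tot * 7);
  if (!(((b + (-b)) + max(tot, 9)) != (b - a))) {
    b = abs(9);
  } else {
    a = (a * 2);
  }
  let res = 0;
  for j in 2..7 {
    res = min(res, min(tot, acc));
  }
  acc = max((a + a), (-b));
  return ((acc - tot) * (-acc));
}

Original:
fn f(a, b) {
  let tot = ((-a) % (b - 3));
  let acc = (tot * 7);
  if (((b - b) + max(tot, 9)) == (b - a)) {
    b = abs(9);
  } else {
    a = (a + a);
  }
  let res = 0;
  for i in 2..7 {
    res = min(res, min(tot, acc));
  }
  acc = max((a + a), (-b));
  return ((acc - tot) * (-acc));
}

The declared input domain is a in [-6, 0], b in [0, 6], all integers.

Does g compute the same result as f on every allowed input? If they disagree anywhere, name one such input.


The two versions differ — the changes include arithmetic usage differs; also boolean connective usage differs; also constant usage differs; also local variable names differ; also comparison usage differs.
Spot check at a=-2, b=5 — f: tot = 0; acc = 0; (((b - b) + max(tot, 9)) == (b - a)) -> false; a = -4; res = 0; [i=2]; res = 0; [i=3]; res = 0; [i=4]; res = 0; [i=5]; res = 0; [i=6]; res = 0; acc = -5; return -25. g: tot = 0; acc = 0; (!(((b + (-b)) + max(tot, 9)) != (b - a))) -> false; a = -4; res = 0; [j=2]; res = 0; [j=3]; res = 0; [j=4]; res = 0; [j=5]; res = 0; [j=6]; res = 0; acc = -5; return -25. Both give -25.
Sweeping the whole domain (49 inputs) finds no disagreement.
verdict: equivalent


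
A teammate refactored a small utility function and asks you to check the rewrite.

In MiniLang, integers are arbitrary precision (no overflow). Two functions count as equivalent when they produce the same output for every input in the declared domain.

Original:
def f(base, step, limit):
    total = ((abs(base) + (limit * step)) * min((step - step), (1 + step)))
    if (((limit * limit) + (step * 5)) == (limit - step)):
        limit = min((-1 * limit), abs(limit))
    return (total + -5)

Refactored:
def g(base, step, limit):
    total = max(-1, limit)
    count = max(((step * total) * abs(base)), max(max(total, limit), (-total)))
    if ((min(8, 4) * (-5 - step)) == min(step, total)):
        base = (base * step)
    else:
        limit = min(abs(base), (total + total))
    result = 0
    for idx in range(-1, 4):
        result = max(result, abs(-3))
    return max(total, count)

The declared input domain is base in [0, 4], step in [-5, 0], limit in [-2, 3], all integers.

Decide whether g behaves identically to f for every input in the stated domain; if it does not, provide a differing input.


Input base=0, step=-5, limit=-2: -45 from f versus 1 from g.
verdict: not equivalent; witness: base=0, step=-5, limit=-2


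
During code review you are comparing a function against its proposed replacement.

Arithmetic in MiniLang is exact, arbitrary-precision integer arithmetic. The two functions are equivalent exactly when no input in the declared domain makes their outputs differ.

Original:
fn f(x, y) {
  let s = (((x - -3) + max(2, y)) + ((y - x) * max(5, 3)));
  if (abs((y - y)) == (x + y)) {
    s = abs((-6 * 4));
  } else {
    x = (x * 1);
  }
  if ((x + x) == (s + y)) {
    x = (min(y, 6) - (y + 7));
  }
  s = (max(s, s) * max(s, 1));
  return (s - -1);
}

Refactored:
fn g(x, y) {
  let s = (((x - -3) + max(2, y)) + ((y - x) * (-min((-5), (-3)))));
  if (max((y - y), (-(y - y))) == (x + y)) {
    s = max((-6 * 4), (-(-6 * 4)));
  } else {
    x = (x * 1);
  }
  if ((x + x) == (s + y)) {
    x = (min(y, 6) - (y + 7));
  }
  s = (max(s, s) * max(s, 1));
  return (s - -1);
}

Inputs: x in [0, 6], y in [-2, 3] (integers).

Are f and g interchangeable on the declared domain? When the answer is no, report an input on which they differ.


Although min/max/abs usage differs, plus constant usage differs, plus arithmetic usage differs, 42/42 inputs agree.
verdict: equivalent


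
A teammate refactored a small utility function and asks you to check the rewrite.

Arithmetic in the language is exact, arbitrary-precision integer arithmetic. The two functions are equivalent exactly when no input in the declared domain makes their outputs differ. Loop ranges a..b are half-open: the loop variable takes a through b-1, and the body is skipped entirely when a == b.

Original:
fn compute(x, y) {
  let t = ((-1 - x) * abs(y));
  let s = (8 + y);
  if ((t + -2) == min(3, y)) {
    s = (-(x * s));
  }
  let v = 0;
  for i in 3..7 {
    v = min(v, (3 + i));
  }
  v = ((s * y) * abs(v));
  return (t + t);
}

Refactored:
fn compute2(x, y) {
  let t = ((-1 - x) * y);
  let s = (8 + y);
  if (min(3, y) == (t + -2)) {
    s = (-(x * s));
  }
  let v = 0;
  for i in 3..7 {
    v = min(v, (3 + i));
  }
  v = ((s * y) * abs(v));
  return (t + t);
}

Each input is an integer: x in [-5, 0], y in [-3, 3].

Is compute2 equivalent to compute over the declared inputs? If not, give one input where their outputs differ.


On input x=-5, y=-3, compute returns 24 while compute2 returns -24.
verdict: not equivalent; witness: x=-5, y=-3


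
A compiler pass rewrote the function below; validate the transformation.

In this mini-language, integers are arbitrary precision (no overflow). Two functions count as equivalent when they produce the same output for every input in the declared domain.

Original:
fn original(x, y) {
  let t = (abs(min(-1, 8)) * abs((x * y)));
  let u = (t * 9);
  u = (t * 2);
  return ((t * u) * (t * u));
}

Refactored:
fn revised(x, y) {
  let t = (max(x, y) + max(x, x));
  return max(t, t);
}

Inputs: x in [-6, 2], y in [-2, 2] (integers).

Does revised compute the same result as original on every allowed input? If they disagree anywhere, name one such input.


Consider the input x=-6, y=-2.
original: t := 12 | u := 108 | u := 24 | result 82944
revised: t := -8 | result -8
82944 != -8, so the rewrite changes behavior.
verdict: not equivalent; witness: x=-6, y=-2


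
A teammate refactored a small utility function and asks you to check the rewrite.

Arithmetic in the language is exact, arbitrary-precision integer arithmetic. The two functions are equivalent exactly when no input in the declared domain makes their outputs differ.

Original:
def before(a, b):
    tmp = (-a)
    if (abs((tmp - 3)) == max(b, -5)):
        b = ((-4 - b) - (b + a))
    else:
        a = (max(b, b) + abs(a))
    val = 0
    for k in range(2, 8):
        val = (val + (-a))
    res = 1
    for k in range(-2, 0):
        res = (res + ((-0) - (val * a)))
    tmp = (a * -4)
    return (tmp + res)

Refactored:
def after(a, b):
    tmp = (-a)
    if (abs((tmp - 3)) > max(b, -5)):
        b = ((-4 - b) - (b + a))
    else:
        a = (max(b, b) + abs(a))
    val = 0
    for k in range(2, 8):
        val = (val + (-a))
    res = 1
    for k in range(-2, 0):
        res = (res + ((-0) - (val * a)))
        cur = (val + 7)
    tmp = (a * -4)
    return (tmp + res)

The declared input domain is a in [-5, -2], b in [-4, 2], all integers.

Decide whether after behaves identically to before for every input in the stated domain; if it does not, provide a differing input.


Evaluate both at a=-5, b=-4.
before: tmp := 5 | (abs((tmp - 3)) == max(b, -5)): false | a := 1 | val := 0 | iter k=2: | val := -1 | iter k=3: | val := -2 | iter k=4: | val := -3 | iter k=5: | val := -4 | iter k=6: | val := -5 | iter k=7: | val := -6 | res := 1 | iter k=-2: | res := 7 | iter k=-1: | res := 13 | tmp := -4 | result 9
after: tmp := 5 | (abs((tmp - 3)) > max(b, -5)): true | b := 9 | val := 0 | iter k=2: | val := 5 | iter k=3: | val := 10 | iter k=4: | val := 15 | iter k=5: | val := 20 | iter k=6: | val := 25 | iter k=7: | val := 30 | res := 1 | iter k=-2: | res := 151 | cur := 37 | iter k=-1: | res := 301 | cur := 37 | tmp := 20 | result 321
9 against 321: the behavior changed.
verdict: not equivalent; witness: a=-5, b=-4


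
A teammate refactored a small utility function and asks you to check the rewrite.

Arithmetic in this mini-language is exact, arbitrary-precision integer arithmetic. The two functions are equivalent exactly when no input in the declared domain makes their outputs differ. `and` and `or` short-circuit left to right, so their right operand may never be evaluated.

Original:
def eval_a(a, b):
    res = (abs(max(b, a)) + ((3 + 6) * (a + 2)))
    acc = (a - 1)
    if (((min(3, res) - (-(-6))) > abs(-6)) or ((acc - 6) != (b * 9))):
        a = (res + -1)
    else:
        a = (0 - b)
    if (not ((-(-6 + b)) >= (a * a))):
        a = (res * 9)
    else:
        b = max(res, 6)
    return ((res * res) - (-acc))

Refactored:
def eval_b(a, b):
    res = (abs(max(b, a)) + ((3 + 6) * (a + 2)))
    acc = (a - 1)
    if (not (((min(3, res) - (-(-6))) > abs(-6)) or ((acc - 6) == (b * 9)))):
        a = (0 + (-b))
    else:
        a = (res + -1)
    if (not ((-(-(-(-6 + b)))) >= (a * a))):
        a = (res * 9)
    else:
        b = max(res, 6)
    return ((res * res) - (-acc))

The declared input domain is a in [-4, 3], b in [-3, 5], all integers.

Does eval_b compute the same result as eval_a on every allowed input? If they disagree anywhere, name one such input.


Although `((acc - 6) != (b * 9))` became `((acc - 6) == (b * 9))`, no input in the stated domain can expose it.
One worked example (a=1, b=2) — eval_a: res = 29; acc = 0; (((min(3, res) - (-(-6))) > abs(-6)) or ((acc - 6) != (b * 9))) -> true; a = 28; (not ((-(-6 + b)) >= (a * a))) -> true; a = 261; return 841; eval_b: res = 29; acc = 0; (not (((min(3, res) - (-(-6))) > abs(-6)) or ((acc - 6) == (b * 9)))) -> true; a = -2; (not ((-(-(-(-6 + b)))) >= (a * a))) -> false; b = 29; return 841; agreement on 841.
Every one of the 72 inputs gives matching results.
verdict: equivalent


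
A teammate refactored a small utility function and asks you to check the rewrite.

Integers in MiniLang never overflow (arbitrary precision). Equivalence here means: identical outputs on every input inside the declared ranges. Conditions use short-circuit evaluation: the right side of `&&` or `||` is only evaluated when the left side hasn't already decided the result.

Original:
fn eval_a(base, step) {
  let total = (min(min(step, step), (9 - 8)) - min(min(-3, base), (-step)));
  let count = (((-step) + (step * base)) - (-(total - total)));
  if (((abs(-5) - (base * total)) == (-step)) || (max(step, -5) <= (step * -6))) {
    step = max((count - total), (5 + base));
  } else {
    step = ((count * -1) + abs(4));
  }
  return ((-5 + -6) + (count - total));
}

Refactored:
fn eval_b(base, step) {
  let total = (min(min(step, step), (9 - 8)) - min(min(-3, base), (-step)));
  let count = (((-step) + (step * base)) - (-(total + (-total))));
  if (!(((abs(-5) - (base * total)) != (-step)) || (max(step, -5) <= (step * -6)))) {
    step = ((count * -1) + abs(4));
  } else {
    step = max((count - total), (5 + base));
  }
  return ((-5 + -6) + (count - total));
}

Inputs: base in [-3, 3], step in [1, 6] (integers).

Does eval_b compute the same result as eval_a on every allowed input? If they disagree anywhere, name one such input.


The suspicious edit (`((abs(-5) - (base * total)) == (-step))` became `((abs(-5) - (base * total)) != (-step))`) never changes the result for any input inside the declared domain.
Tracing base=2, step=1: eval_a: total := 4 | count := 1 | (((abs(-5) - (base * total)) == (-step)) || (max(step, -5) <= (step * -6))): false | step := 3 | result -14 | eval_b: total := 4 | count := 1 | (!(((abs(-5) - (base * total)) != (-step)) || (max(step, -5) <= (step * -6)))): false | step := 7 | result -14 — matching result -14.
An exhaustive pass over the 42 declared inputs shows identical outputs.
verdict: equivalent


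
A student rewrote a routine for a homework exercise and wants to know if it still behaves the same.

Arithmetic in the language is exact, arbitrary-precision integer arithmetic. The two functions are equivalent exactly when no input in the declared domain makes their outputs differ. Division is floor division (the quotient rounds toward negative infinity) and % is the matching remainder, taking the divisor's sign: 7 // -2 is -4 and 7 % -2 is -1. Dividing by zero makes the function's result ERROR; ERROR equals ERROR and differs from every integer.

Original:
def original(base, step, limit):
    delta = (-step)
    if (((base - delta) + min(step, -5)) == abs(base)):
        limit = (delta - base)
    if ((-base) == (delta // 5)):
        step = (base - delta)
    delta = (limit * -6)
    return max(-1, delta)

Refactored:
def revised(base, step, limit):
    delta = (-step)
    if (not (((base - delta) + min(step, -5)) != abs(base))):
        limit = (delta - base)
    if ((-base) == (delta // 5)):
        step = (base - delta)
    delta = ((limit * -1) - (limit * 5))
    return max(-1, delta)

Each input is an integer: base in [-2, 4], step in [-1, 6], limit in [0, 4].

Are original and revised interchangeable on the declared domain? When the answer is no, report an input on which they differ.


Side by side, the visible changes include: constant usage differs, plus comparison usage differs, plus arithmetic usage differs, plus boolean connective usage differs.
One worked example (base=2, step=3, limit=2) — original: delta becomes -3; next (((base - delta) + min(step, -5)) == abs(base)) evaluates to false; next ((-base) == (delta // 5)) evaluates to false; next delta becomes -12; next final value -1; revised: delta becomes -3; next (not (((base - delta) + min(step, -5)) != abs(base))) evaluates to false; next ((-base) == (delta // 5)) evaluates to false; next delta becomes -12; next final value -1; agreement on -1.
Checked all 280 inputs in the declared domain: the outputs agree on every one.
verdict: equivalent
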